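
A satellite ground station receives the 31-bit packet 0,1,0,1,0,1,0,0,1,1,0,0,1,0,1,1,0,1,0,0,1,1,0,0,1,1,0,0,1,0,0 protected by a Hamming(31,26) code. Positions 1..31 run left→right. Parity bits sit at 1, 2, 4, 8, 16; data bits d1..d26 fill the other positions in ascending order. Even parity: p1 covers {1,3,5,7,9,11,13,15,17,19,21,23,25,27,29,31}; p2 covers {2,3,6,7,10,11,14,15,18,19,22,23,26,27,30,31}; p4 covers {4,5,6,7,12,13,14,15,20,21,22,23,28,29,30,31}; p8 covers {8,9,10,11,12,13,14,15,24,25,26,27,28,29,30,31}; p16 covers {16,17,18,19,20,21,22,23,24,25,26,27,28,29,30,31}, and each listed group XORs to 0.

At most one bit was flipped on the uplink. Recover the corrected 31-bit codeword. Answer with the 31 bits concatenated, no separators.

s1 (pos 1,3,5,7,9,11,13,15,17,19,21,23,25,27,29,31): 0⊕0⊕0⊕0⊕1⊕0⊕1⊕1⊕0⊕0⊕1⊕0⊕1⊕0⊕1⊕0 = 0
s2 (pos 2,3,6,7,10,11,14,15,18,19,22,23,26,27,30,31): 1⊕0⊕1⊕0⊕1⊕0⊕0⊕1⊕1⊕0⊕1⊕0⊕1⊕0⊕0⊕0 = 1
s4 (pos 4,5,6,7,12,13,14,15,20,21,22,23,28,29,30,31): 1⊕0⊕1⊕0⊕0⊕1⊕0⊕1⊕0⊕1⊕1⊕0⊕0⊕1⊕0⊕0 = 1
s8 (pos 8,9,10,11,12,13,14,15,24,25,26,27,28,29,30,31): 0⊕1⊕1⊕0⊕0⊕1⊕0⊕1⊕0⊕1⊕1⊕0⊕0⊕1⊕0⊕0 = 1
s16 (pos 16,17,18,19,20,21,22,23,24,25,26,27,28,29,30,31): 1⊕0⊕1⊕0⊕0⊕1⊕1⊕0⊕0⊕1⊕1⊕0⊕0⊕1⊕0⊕0 = 1
Syndrome s16…s1 = 11110 → error at position 30.
Flip position 30: 0101010011001011010011001100100 → 0101010011001011010011001100110

0101010011001011010011001100110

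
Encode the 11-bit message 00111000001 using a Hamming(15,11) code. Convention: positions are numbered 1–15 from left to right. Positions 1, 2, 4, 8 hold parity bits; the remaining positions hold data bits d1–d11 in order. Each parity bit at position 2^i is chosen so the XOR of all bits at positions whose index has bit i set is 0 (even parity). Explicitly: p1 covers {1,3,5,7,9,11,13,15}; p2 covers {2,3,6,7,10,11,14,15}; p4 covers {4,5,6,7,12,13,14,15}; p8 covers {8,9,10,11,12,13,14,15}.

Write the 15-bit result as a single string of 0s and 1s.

Place data at non-parity positions: p1 p2 0 p4 0 1 1 p8 1 0 0 0 0 0 1
p1 (pos 1,3,5,7,9,11,13,15): XOR of data positions = 0⊕0⊕1⊕1⊕0⊕0⊕1 = 1
p2 (pos 2,3,6,7,10,11,14,15): XOR of data positions = 0⊕1⊕1⊕0⊕0⊕0⊕1 = 1
p4 (pos 4,5,6,7,12,13,14,15): XOR of data positions = 0⊕1⊕1⊕0⊕0⊕0⊕1 = 1
p8 (pos 8,9,10,11,12,13,14,15): XOR of data positions = 1⊕0⊕0⊕0⊕0⊕0⊕1 = 0
Codeword: 110101101000001

110101101000001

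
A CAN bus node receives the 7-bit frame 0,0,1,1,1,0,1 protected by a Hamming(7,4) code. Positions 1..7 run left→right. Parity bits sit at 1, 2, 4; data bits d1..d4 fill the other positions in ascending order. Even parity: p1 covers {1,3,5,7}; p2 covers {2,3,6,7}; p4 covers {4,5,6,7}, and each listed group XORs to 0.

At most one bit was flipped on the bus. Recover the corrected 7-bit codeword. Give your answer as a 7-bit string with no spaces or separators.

s1 (pos 1,3,5,7): 0⊕1⊕1⊕1 = 1
s2 (pos 2,3,6,7): 0⊕1⊕0⊕1 = 0
s4 (pos 4,5,6,7): 1⊕1⊕0⊕1 = 1
Syndrome s4…s1 = 101 → error at position 5.
Flip position 5: 0011101 → 0011001

0011001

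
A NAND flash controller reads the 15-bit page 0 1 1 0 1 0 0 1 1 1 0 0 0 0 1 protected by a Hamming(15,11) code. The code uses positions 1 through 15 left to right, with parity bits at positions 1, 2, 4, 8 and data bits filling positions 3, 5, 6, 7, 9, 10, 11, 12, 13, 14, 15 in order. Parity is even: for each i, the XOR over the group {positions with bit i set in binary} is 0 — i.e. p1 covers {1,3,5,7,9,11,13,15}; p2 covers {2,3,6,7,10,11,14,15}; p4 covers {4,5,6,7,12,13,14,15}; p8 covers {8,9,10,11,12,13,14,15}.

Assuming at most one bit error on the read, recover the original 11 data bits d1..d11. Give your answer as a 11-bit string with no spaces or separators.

11001100001

s1 (pos 1,3,5,7,9,11,13,15): 0⊕1⊕1⊕0⊕1⊕0⊕0⊕1 = 0
s2 (pos 2,3,6,7,10,11,14,15): 1⊕1⊕0⊕0⊕1⊕0⊕0⊕1 = 0
s4 (pos 4,5,6,7,12,13,14,15): 0⊕1⊕0⊕0⊕0⊕0⊕0⊕1 = 0
s8 (pos 8,9,10,11,12,13,14,15): 1⊕1⊕1⊕0⊕0⊕0⊕0⊕1 = 0
Syndrome s8…s1 = 0000 → no error.
Read data bits from positions 3,5,6,7,9,10,11,12,13,14,15: 11001100001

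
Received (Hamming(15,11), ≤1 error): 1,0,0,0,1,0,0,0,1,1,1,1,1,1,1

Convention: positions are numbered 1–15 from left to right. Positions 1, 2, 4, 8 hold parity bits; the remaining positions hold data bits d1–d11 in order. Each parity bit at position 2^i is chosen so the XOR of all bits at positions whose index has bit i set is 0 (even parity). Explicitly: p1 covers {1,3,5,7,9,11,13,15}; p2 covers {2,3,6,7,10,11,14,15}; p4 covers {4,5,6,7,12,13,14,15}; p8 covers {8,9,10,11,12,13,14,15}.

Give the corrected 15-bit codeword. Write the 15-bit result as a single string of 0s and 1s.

100010001110111

s1 (pos 1,3,5,7,9,11,13,15): 1⊕0⊕1⊕0⊕1⊕1⊕1⊕1 = 0
s2 (pos 2,3,6,7,10,11,14,15): 0⊕0⊕0⊕0⊕1⊕1⊕1⊕1 = 0
s4 (pos 4,5,6,7,12,13,14,15): 0⊕1⊕0⊕0⊕1⊕1⊕1⊕1 = 1
s8 (pos 8,9,10,11,12,13,14,15): 0⊕1⊕1⊕1⊕1⊕1⊕1⊕1 = 1
Syndrome s8…s1 = 1100 → error at position 12.
Flip position 12: 100010001111111 → 100010001110111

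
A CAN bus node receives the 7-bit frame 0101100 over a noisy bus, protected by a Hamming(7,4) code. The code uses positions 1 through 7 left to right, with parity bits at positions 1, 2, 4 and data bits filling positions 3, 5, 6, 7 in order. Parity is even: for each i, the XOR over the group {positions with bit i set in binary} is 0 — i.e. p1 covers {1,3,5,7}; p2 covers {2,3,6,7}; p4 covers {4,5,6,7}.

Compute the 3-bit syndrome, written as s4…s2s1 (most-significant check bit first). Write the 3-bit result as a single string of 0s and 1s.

s1 (pos 1,3,5,7): 0⊕0⊕1⊕0 = 1
s2 (pos 2,3,6,7): 1⊕0⊕0⊕0 = 1
s4 (pos 4,5,6,7): 1⊕1⊕0⊕0 = 0
Syndrome s4…s1 = 011 → error at position 3.

011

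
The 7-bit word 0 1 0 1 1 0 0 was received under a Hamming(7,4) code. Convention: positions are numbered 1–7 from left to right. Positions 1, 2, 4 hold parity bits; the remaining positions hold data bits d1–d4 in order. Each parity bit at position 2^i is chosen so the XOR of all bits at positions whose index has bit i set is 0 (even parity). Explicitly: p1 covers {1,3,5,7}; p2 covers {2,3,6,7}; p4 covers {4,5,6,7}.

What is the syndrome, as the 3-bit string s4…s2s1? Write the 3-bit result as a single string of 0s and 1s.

011

s1 (pos 1,3,5,7): 0⊕0⊕1⊕0 = 1
s2 (pos 2,3,6,7): 1⊕0⊕0⊕0 = 1
s4 (pos 4,5,6,7): 1⊕1⊕0⊕0 = 0
Syndrome s4…s1 = 011 → error at position 3.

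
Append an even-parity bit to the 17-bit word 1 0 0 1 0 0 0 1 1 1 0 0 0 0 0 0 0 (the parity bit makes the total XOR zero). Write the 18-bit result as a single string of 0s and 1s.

XOR of the 17 data bits: 1⊕0⊕0⊕1⊕0⊕0⊕0⊕1⊕1⊕1⊕0⊕0⊕0⊕0⊕0⊕0⊕0 = 1
Parity bit = 1 (so all 18 bits XOR to 0).

100100011100000001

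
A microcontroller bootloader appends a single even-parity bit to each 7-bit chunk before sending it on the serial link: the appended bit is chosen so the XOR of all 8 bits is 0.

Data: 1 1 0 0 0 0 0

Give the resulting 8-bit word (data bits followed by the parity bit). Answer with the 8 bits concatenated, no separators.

11000000

XOR of the 7 data bits: 1⊕1⊕0⊕0⊕0⊕0⊕0 = 0
Parity bit = 0 (so all 8 bits XOR to 0).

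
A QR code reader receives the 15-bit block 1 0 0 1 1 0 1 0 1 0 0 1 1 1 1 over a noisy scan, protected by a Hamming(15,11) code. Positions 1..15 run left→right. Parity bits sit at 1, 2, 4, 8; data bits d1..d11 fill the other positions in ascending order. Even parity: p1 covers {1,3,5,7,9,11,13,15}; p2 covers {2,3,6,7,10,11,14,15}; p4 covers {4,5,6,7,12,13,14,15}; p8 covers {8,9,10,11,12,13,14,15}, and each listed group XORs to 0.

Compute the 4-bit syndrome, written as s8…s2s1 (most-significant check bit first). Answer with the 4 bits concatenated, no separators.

s1 (pos 1,3,5,7,9,11,13,15): 1⊕0⊕1⊕1⊕1⊕0⊕1⊕1 = 0
s2 (pos 2,3,6,7,10,11,14,15): 0⊕0⊕0⊕1⊕0⊕0⊕1⊕1 = 1
s4 (pos 4,5,6,7,12,13,14,15): 1⊕1⊕0⊕1⊕1⊕1⊕1⊕1 = 1
s8 (pos 8,9,10,11,12,13,14,15): 0⊕1⊕0⊕0⊕1⊕1⊕1⊕1 = 1
Syndrome s8…s1 = 1110 → error at position 14.

1110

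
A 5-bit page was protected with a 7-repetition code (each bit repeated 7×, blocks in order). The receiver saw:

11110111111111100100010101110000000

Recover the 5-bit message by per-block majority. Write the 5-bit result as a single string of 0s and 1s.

Block 1 (1111011): 6 ones → 1
Block 2 (1111111): 7 ones → 1
Block 3 (1001000): 2 ones → 0
Block 4 (1010111): 5 ones → 1
Block 5 (0000000): 0 ones → 0

11010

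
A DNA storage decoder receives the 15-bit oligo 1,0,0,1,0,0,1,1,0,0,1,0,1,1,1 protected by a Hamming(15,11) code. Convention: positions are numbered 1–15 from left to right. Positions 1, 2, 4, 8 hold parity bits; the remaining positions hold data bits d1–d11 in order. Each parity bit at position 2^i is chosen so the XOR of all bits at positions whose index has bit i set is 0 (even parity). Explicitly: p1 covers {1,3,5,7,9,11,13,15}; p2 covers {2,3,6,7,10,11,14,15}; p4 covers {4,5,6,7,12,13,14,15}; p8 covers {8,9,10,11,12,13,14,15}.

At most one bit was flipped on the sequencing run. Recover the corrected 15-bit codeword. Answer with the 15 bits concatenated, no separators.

100100110010011

s1 (pos 1,3,5,7,9,11,13,15): 1⊕0⊕0⊕1⊕0⊕1⊕1⊕1 = 1
s2 (pos 2,3,6,7,10,11,14,15): 0⊕0⊕0⊕1⊕0⊕1⊕1⊕1 = 0
s4 (pos 4,5,6,7,12,13,14,15): 1⊕0⊕0⊕1⊕0⊕1⊕1⊕1 = 1
s8 (pos 8,9,10,11,12,13,14,15): 1⊕0⊕0⊕1⊕0⊕1⊕1⊕1 = 1
Syndrome s8…s1 = 1101 → error at position 13.
Flip position 13: 100100110010111 → 100100110010011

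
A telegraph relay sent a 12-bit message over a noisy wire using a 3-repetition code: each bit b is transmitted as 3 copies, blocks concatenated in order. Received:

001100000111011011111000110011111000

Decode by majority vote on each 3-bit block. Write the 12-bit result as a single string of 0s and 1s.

Block 1 (001): 1 one → 0
Block 2 (100): 1 one → 0
Block 3 (000): 0 ones → 0
Block 4 (111): 3 ones → 1
Block 5 (011): 2 ones → 1
Block 6 (011): 2 ones → 1
Block 7 (111): 3 ones → 1
Block 8 (000): 0 ones → 0
Block 9 (110): 2 ones → 1
Block 10 (011): 2 ones → 1
Block 11 (111): 3 ones → 1
Block 12 (000): 0 ones → 0

000111101110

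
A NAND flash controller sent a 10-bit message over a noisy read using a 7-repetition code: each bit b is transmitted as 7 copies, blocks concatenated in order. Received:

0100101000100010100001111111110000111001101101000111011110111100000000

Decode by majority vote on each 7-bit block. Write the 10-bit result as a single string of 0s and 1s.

Block 1 (0100101): 3 ones → 0
Block 2 (0001000): 1 one → 0
Block 3 (1010000): 2 ones → 0
Block 4 (1111111): 7 ones → 1
Block 5 (1100001): 3 ones → 0
Block 6 (1100110): 4 ones → 1
Block 7 (1101000): 3 ones → 0
Block 8 (1110111): 6 ones → 1
Block 9 (1011110): 5 ones → 1
Block 10 (0000000): 0 ones → 0

0001010110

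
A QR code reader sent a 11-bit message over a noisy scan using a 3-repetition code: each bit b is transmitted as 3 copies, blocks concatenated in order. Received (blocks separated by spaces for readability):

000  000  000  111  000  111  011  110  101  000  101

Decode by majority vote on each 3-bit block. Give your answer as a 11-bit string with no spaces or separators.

Block 1 (000): 0 ones → 0
Block 2 (000): 0 ones → 0
Block 3 (000): 0 ones → 0
Block 4 (111): 3 ones → 1
Block 5 (000): 0 ones → 0
Block 6 (111): 3 ones → 1
Block 7 (011): 2 ones → 1
Block 8 (110): 2 ones → 1
Block 9 (101): 2 ones → 1
Block 10 (000): 0 ones → 0
Block 11 (101): 2 ones → 1

00010111101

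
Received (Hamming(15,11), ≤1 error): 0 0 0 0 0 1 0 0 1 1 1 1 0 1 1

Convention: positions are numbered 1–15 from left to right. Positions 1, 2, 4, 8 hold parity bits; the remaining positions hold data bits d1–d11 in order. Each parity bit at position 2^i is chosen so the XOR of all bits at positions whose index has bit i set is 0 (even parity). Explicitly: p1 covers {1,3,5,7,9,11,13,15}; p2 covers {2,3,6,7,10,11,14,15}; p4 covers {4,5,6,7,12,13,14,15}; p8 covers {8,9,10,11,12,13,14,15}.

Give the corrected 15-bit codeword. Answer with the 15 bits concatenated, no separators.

s1 (pos 1,3,5,7,9,11,13,15): 0⊕0⊕0⊕0⊕1⊕1⊕0⊕1 = 1
s2 (pos 2,3,6,7,10,11,14,15): 0⊕0⊕1⊕0⊕1⊕1⊕1⊕1 = 1
s4 (pos 4,5,6,7,12,13,14,15): 0⊕0⊕1⊕0⊕1⊕0⊕1⊕1 = 0
s8 (pos 8,9,10,11,12,13,14,15): 0⊕1⊕1⊕1⊕1⊕0⊕1⊕1 = 0
Syndrome s8…s1 = 0011 → error at position 3.
Flip position 3: 000001001111011 → 001001001111011

001001001111011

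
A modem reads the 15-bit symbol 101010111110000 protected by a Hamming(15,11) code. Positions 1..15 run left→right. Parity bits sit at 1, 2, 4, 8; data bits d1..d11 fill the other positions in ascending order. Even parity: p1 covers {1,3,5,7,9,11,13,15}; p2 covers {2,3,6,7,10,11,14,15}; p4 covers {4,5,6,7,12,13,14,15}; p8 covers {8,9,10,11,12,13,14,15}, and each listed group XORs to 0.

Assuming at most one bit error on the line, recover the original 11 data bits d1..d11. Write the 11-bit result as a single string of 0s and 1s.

11011110000

s1 (pos 1,3,5,7,9,11,13,15): 1⊕1⊕1⊕1⊕1⊕1⊕0⊕0 = 0
s2 (pos 2,3,6,7,10,11,14,15): 0⊕1⊕0⊕1⊕1⊕1⊕0⊕0 = 0
s4 (pos 4,5,6,7,12,13,14,15): 0⊕1⊕0⊕1⊕0⊕0⊕0⊕0 = 0
s8 (pos 8,9,10,11,12,13,14,15): 1⊕1⊕1⊕1⊕0⊕0⊕0⊕0 = 0
Syndrome s8…s1 = 0000 → no error.
Read data bits from positions 3,5,6,7,9,10,11,12,13,14,15: 11011110000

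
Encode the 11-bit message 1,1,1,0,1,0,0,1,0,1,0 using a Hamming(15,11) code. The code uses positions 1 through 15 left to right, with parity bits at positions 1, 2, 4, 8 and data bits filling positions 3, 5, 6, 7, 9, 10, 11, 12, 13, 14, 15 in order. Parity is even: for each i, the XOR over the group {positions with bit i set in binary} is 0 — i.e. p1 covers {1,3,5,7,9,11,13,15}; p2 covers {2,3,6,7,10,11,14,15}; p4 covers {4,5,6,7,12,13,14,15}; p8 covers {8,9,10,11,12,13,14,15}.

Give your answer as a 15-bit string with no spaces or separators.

Place data at non-parity positions: p1 p2 1 p4 1 1 0 p8 1 0 0 1 0 1 0
p1 (pos 1,3,5,7,9,11,13,15): XOR of data positions = 1⊕1⊕0⊕1⊕0⊕0⊕0 = 1
p2 (pos 2,3,6,7,10,11,14,15): XOR of data positions = 1⊕1⊕0⊕0⊕0⊕1⊕0 = 1
p4 (pos 4,5,6,7,12,13,14,15): XOR of data positions = 1⊕1⊕0⊕1⊕0⊕1⊕0 = 0
p8 (pos 8,9,10,11,12,13,14,15): XOR of data positions = 1⊕0⊕0⊕1⊕0⊕1⊕0 = 1
Codeword: 111011011001010

111011011001010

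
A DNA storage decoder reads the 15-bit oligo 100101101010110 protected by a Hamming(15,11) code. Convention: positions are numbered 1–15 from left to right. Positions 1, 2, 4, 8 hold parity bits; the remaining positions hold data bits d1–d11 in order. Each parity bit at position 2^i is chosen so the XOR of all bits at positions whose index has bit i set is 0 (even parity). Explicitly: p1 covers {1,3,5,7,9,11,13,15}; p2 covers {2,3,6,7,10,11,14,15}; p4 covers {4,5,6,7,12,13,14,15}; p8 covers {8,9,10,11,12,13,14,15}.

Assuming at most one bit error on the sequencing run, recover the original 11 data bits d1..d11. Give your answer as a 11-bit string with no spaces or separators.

s1 (pos 1,3,5,7,9,11,13,15): 1⊕0⊕0⊕1⊕1⊕1⊕1⊕0 = 1
s2 (pos 2,3,6,7,10,11,14,15): 0⊕0⊕1⊕1⊕0⊕1⊕1⊕0 = 0
s4 (pos 4,5,6,7,12,13,14,15): 1⊕0⊕1⊕1⊕0⊕1⊕1⊕0 = 1
s8 (pos 8,9,10,11,12,13,14,15): 0⊕1⊕0⊕1⊕0⊕1⊕1⊕0 = 0
Syndrome s8…s1 = 0101 → error at position 5.
Flip position 5: 100101101010110 → 100111101010110
Read data bits from positions 3,5,6,7,9,10,11,12,13,14,15: 01111010110

01111010110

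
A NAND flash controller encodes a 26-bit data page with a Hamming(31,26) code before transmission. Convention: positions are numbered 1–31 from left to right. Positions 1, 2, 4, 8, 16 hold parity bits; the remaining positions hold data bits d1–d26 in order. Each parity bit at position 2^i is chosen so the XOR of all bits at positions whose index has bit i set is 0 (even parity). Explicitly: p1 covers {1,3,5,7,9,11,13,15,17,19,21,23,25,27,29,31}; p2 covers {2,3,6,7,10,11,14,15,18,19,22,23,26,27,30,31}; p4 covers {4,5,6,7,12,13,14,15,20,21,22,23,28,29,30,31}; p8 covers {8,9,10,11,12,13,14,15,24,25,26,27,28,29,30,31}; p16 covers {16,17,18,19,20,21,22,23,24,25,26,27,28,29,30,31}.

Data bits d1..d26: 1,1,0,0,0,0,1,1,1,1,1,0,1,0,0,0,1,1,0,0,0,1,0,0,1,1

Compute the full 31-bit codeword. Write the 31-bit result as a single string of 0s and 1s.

Place data at non-parity positions: p1 p2 1 p4 1 0 0 p8 0 0 1 1 1 1 1 p16 0 1 0 0 0 1 1 0 0 0 1 0 0 1 1
p1 (pos 1,3,5,7,9,11,13,15,17,19,21,23,25,27,29,31): XOR of data positions = 1⊕1⊕0⊕0⊕1⊕1⊕1⊕0⊕0⊕0⊕1⊕0⊕1⊕0⊕1 = 0
p2 (pos 2,3,6,7,10,11,14,15,18,19,22,23,26,27,30,31): XOR of data positions = 1⊕0⊕0⊕0⊕1⊕1⊕1⊕1⊕0⊕1⊕1⊕0⊕1⊕1⊕1 = 0
p4 (pos 4,5,6,7,12,13,14,15,20,21,22,23,28,29,30,31): XOR of data positions = 1⊕0⊕0⊕1⊕1⊕1⊕1⊕0⊕0⊕1⊕1⊕0⊕0⊕1⊕1 = 1
p8 (pos 8,9,10,11,12,13,14,15,24,25,26,27,28,29,30,31): XOR of data positions = 0⊕0⊕1⊕1⊕1⊕1⊕1⊕0⊕0⊕0⊕1⊕0⊕0⊕1⊕1 = 0
p16 (pos 16,17,18,19,20,21,22,23,24,25,26,27,28,29,30,31): XOR of data positions = 0⊕1⊕0⊕0⊕0⊕1⊕1⊕0⊕0⊕0⊕1⊕0⊕0⊕1⊕1 = 0
Codeword: 0011100000111110010001100010011

0011100000111110010001100010011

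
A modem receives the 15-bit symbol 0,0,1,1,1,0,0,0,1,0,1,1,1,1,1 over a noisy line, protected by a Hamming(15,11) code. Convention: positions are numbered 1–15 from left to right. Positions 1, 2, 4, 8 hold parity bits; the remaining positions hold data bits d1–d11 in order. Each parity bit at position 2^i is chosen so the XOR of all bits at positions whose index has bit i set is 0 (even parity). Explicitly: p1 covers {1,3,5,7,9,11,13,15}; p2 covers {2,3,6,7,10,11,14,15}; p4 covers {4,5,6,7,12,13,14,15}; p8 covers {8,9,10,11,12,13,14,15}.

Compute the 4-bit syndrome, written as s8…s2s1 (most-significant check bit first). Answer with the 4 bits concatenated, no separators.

0000

s1 (pos 1,3,5,7,9,11,13,15): 0⊕1⊕1⊕0⊕1⊕1⊕1⊕1 = 0
s2 (pos 2,3,6,7,10,11,14,15): 0⊕1⊕0⊕0⊕0⊕1⊕1⊕1 = 0
s4 (pos 4,5,6,7,12,13,14,15): 1⊕1⊕0⊕0⊕1⊕1⊕1⊕1 = 0
s8 (pos 8,9,10,11,12,13,14,15): 0⊕1⊕0⊕1⊕1⊕1⊕1⊕1 = 0
Syndrome s8…s1 = 0000 → no error.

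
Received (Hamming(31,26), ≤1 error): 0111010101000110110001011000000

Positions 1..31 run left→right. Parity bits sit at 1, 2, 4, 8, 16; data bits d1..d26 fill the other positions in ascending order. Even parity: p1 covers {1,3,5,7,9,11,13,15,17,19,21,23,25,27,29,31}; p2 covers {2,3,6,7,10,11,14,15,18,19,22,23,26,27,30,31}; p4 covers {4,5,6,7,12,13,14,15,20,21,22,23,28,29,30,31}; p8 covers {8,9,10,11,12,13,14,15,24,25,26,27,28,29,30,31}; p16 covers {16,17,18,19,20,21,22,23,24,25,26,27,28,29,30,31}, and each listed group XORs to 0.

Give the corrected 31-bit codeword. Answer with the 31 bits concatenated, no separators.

0111010101000110110101011000000

s1 (pos 1,3,5,7,9,11,13,15,17,19,21,23,25,27,29,31): 0⊕1⊕0⊕0⊕0⊕0⊕0⊕1⊕1⊕0⊕0⊕0⊕1⊕0⊕0⊕0 = 0
s2 (pos 2,3,6,7,10,11,14,15,18,19,22,23,26,27,30,31): 1⊕1⊕1⊕0⊕1⊕0⊕1⊕1⊕1⊕0⊕1⊕0⊕0⊕0⊕0⊕0 = 0
s4 (pos 4,5,6,7,12,13,14,15,20,21,22,23,28,29,30,31): 1⊕0⊕1⊕0⊕0⊕0⊕1⊕1⊕0⊕0⊕1⊕0⊕0⊕0⊕0⊕0 = 1
s8 (pos 8,9,10,11,12,13,14,15,24,25,26,27,28,29,30,31): 1⊕0⊕1⊕0⊕0⊕0⊕1⊕1⊕1⊕1⊕0⊕0⊕0⊕0⊕0⊕0 = 0
s16 (pos 16,17,18,19,20,21,22,23,24,25,26,27,28,29,30,31): 0⊕1⊕1⊕0⊕0⊕0⊕1⊕0⊕1⊕1⊕0⊕0⊕0⊕0⊕0⊕0 = 1
Syndrome s16…s1 = 10100 → error at position 20.
Flip position 20: 0111010101000110110001011000000 → 0111010101000110110101011000000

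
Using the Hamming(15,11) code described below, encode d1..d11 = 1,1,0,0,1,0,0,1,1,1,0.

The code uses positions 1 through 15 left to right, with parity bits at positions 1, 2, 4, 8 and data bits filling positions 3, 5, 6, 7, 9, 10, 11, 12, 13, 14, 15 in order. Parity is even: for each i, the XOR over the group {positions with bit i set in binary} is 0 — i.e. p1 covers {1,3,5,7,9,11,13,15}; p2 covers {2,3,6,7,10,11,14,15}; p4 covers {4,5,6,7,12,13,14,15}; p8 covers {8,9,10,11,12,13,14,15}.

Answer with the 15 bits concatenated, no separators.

001010001001110

Place data at non-parity positions: p1 p2 1 p4 1 0 0 p8 1 0 0 1 1 1 0
p1 (pos 1,3,5,7,9,11,13,15): XOR of data positions = 1⊕1⊕0⊕1⊕0⊕1⊕0 = 0
p2 (pos 2,3,6,7,10,11,14,15): XOR of data positions = 1⊕0⊕0⊕0⊕0⊕1⊕0 = 0
p4 (pos 4,5,6,7,12,13,14,15): XOR of data positions = 1⊕0⊕0⊕1⊕1⊕1⊕0 = 0
p8 (pos 8,9,10,11,12,13,14,15): XOR of data positions = 1⊕0⊕0⊕1⊕1⊕1⊕0 = 0
Codeword: 001010001001110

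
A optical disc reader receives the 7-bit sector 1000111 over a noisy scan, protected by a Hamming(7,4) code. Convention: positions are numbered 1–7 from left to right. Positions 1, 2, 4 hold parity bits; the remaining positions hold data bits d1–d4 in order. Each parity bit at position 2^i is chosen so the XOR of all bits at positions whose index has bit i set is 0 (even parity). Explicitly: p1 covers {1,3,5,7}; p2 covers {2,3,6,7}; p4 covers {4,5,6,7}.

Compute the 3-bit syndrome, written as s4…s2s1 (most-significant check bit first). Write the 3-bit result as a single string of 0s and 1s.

101

s1 (pos 1,3,5,7): 1⊕0⊕1⊕1 = 1
s2 (pos 2,3,6,7): 0⊕0⊕1⊕1 = 0
s4 (pos 4,5,6,7): 0⊕1⊕1⊕1 = 1
Syndrome s4…s1 = 101 → error at position 5.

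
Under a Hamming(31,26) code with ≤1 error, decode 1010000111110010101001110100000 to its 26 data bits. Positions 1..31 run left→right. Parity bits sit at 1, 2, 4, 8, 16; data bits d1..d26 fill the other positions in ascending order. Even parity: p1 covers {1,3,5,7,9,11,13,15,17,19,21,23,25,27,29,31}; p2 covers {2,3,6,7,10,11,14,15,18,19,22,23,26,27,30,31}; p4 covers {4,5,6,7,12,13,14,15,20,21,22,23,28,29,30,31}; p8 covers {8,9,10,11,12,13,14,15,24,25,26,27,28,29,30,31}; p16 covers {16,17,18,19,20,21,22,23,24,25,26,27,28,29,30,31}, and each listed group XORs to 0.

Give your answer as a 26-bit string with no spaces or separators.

10001111001101001110100000

s1 (pos 1,3,5,7,9,11,13,15,17,19,21,23,25,27,29,31): 1⊕1⊕0⊕0⊕1⊕1⊕0⊕1⊕1⊕1⊕0⊕1⊕0⊕0⊕0⊕0 = 0
s2 (pos 2,3,6,7,10,11,14,15,18,19,22,23,26,27,30,31): 0⊕1⊕0⊕0⊕1⊕1⊕0⊕1⊕0⊕1⊕1⊕1⊕1⊕0⊕0⊕0 = 0
s4 (pos 4,5,6,7,12,13,14,15,20,21,22,23,28,29,30,31): 0⊕0⊕0⊕0⊕1⊕0⊕0⊕1⊕0⊕0⊕1⊕1⊕0⊕0⊕0⊕0 = 0
s8 (pos 8,9,10,11,12,13,14,15,24,25,26,27,28,29,30,31): 1⊕1⊕1⊕1⊕1⊕0⊕0⊕1⊕1⊕0⊕1⊕0⊕0⊕0⊕0⊕0 = 0
s16 (pos 16,17,18,19,20,21,22,23,24,25,26,27,28,29,30,31): 0⊕1⊕0⊕1⊕0⊕0⊕1⊕1⊕1⊕0⊕1⊕0⊕0⊕0⊕0⊕0 = 0
Syndrome s16…s1 = 00000 → no error.
Read data bits from positions 3,5,6,7,9,10,11,12,13,14,15,17,18,19,20,21,22,23,24,25,26,27,28,29,30,31: 10001111001101001110100000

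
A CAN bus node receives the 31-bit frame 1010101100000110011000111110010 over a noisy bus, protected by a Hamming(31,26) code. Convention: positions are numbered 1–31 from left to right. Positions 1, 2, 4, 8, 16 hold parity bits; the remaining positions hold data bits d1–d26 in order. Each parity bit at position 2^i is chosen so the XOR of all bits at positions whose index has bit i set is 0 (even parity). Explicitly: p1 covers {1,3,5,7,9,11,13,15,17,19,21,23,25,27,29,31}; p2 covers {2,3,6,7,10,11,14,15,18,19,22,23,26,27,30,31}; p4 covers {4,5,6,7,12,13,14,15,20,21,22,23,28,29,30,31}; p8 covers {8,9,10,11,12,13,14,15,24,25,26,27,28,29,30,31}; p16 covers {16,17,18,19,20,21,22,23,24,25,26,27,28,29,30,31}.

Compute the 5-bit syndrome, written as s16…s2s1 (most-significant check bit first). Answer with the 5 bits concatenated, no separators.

s1 (pos 1,3,5,7,9,11,13,15,17,19,21,23,25,27,29,31): 1⊕1⊕1⊕1⊕0⊕0⊕0⊕1⊕0⊕1⊕0⊕1⊕1⊕1⊕0⊕0 = 1
s2 (pos 2,3,6,7,10,11,14,15,18,19,22,23,26,27,30,31): 0⊕1⊕0⊕1⊕0⊕0⊕1⊕1⊕1⊕1⊕0⊕1⊕1⊕1⊕1⊕0 = 0
s4 (pos 4,5,6,7,12,13,14,15,20,21,22,23,28,29,30,31): 0⊕1⊕0⊕1⊕0⊕0⊕1⊕1⊕0⊕0⊕0⊕1⊕0⊕0⊕1⊕0 = 0
s8 (pos 8,9,10,11,12,13,14,15,24,25,26,27,28,29,30,31): 1⊕0⊕0⊕0⊕0⊕0⊕1⊕1⊕1⊕1⊕1⊕1⊕0⊕0⊕1⊕0 = 0
s16 (pos 16,17,18,19,20,21,22,23,24,25,26,27,28,29,30,31): 0⊕0⊕1⊕1⊕0⊕0⊕0⊕1⊕1⊕1⊕1⊕1⊕0⊕0⊕1⊕0 = 0
Syndrome s16…s1 = 00001 → error at position 1.

00001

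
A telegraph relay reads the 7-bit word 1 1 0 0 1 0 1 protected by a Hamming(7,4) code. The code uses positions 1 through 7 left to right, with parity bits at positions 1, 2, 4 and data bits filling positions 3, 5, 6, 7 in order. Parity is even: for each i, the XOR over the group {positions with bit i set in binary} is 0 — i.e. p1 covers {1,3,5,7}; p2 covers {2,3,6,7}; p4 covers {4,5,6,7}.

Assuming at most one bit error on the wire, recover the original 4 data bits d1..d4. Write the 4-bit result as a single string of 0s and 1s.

0101

s1 (pos 1,3,5,7): 1⊕0⊕1⊕1 = 1
s2 (pos 2,3,6,7): 1⊕0⊕0⊕1 = 0
s4 (pos 4,5,6,7): 0⊕1⊕0⊕1 = 0
Syndrome s4…s1 = 001 → error at position 1.
Flip position 1: 1100101 → 0100101
Read data bits from positions 3,5,6,7: 0101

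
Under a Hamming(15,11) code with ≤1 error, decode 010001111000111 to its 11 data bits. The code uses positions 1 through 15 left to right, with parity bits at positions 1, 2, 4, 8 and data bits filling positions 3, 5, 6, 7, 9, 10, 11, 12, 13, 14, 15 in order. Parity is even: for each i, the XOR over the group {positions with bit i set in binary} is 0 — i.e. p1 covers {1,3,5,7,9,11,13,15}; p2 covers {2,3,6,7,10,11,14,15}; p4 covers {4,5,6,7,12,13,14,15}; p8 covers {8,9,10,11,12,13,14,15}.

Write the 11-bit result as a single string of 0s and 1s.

s1 (pos 1,3,5,7,9,11,13,15): 0⊕0⊕0⊕1⊕1⊕0⊕1⊕1 = 0
s2 (pos 2,3,6,7,10,11,14,15): 1⊕0⊕1⊕1⊕0⊕0⊕1⊕1 = 1
s4 (pos 4,5,6,7,12,13,14,15): 0⊕0⊕1⊕1⊕0⊕1⊕1⊕1 = 1
s8 (pos 8,9,10,11,12,13,14,15): 1⊕1⊕0⊕0⊕0⊕1⊕1⊕1 = 1
Syndrome s8…s1 = 1110 → error at position 14.
Flip position 14: 010001111000111 → 010001111000101
Read data bits from positions 3,5,6,7,9,10,11,12,13,14,15: 00111000101

00111000101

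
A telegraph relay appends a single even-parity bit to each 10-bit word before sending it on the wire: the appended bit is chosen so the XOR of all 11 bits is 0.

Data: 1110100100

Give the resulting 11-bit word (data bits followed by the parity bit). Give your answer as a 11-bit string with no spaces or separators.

11101001001

XOR of the 10 data bits: 1⊕1⊕1⊕0⊕1⊕0⊕0⊕1⊕0⊕0 = 1
Parity bit = 1 (so all 11 bits XOR to 0).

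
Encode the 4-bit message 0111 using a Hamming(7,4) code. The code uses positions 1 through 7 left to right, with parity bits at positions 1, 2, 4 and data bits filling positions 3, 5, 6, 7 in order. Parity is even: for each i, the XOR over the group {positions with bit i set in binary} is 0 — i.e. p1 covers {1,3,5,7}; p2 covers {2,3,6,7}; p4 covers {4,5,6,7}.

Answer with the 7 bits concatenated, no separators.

Place data at non-parity positions: p1 p2 0 p4 1 1 1
p1 (pos 1,3,5,7): XOR of data positions = 0⊕1⊕1 = 0
p2 (pos 2,3,6,7): XOR of data positions = 0⊕1⊕1 = 0
p4 (pos 4,5,6,7): XOR of data positions = 1⊕1⊕1 = 1
Codeword: 0001111

0001111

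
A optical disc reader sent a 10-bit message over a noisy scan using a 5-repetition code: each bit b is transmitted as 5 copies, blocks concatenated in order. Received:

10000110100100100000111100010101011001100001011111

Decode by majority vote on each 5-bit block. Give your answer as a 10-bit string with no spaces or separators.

0100101001

Block 1 (10000): 1 one → 0
Block 2 (11010): 3 ones → 1
Block 3 (01001): 2 ones → 0
Block 4 (00000): 0 ones → 0
Block 5 (11110): 4 ones → 1
Block 6 (00101): 2 ones → 0
Block 7 (01011): 3 ones → 1
Block 8 (00110): 2 ones → 0
Block 9 (00010): 1 one → 0
Block 10 (11111): 5 ones → 1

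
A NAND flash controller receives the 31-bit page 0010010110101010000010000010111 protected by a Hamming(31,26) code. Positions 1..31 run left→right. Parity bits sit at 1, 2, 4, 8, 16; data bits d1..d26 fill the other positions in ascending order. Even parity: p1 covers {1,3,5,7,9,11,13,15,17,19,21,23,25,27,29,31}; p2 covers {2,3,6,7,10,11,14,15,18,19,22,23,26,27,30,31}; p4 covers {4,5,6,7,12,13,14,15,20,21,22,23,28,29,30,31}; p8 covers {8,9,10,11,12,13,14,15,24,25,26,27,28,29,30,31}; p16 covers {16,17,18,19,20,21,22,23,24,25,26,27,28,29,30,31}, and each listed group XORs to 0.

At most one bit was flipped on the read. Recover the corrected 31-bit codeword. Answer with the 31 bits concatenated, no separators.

0010010110101010000010000010110

s1 (pos 1,3,5,7,9,11,13,15,17,19,21,23,25,27,29,31): 0⊕1⊕0⊕0⊕1⊕1⊕1⊕1⊕0⊕0⊕1⊕0⊕0⊕1⊕1⊕1 = 1
s2 (pos 2,3,6,7,10,11,14,15,18,19,22,23,26,27,30,31): 0⊕1⊕1⊕0⊕0⊕1⊕0⊕1⊕0⊕0⊕0⊕0⊕0⊕1⊕1⊕1 = 1
s4 (pos 4,5,6,7,12,13,14,15,20,21,22,23,28,29,30,31): 0⊕0⊕1⊕0⊕0⊕1⊕0⊕1⊕0⊕1⊕0⊕0⊕0⊕1⊕1⊕1 = 1
s8 (pos 8,9,10,11,12,13,14,15,24,25,26,27,28,29,30,31): 1⊕1⊕0⊕1⊕0⊕1⊕0⊕1⊕0⊕0⊕0⊕1⊕0⊕1⊕1⊕1 = 1
s16 (pos 16,17,18,19,20,21,22,23,24,25,26,27,28,29,30,31): 0⊕0⊕0⊕0⊕0⊕1⊕0⊕0⊕0⊕0⊕0⊕1⊕0⊕1⊕1⊕1 = 1
Syndrome s16…s1 = 11111 → error at position 31.
Flip position 31: 0010010110101010000010000010111 → 0010010110101010000010000010110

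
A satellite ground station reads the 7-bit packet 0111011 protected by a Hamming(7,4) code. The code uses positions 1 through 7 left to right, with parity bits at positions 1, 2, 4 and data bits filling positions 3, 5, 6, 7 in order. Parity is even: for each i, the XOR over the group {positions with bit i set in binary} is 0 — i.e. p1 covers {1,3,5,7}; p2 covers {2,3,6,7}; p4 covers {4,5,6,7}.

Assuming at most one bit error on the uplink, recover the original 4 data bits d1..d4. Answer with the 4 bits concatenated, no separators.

1011

s1 (pos 1,3,5,7): 0⊕1⊕0⊕1 = 0
s2 (pos 2,3,6,7): 1⊕1⊕1⊕1 = 0
s4 (pos 4,5,6,7): 1⊕0⊕1⊕1 = 1
Syndrome s4…s1 = 100 → error at position 4.
Flip position 4: 0111011 → 0110011
Read data bits from positions 3,5,6,7: 1011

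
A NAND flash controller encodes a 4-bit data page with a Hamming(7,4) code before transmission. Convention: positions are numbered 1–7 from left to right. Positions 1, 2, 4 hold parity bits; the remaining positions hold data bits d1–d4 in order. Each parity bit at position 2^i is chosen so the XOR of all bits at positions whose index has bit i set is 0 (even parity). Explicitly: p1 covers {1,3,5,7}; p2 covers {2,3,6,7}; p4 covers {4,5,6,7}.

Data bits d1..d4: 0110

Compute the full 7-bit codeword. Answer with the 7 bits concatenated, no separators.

Place data at non-parity positions: p1 p2 0 p4 1 1 0
p1 (pos 1,3,5,7): XOR of data positions = 0⊕1⊕0 = 1
p2 (pos 2,3,6,7): XOR of data positions = 0⊕1⊕0 = 1
p4 (pos 4,5,6,7): XOR of data positions = 1⊕1⊕0 = 0
Codeword: 1100110

1100110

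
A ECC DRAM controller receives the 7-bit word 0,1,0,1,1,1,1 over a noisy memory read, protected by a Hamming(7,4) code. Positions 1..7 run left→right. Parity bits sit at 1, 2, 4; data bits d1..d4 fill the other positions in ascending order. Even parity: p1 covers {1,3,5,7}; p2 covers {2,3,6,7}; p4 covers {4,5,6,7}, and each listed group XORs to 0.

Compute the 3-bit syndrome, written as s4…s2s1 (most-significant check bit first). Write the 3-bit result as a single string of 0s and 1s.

s1 (pos 1,3,5,7): 0⊕0⊕1⊕1 = 0
s2 (pos 2,3,6,7): 1⊕0⊕1⊕1 = 1
s4 (pos 4,5,6,7): 1⊕1⊕1⊕1 = 0
Syndrome s4…s1 = 010 → error at position 2.

010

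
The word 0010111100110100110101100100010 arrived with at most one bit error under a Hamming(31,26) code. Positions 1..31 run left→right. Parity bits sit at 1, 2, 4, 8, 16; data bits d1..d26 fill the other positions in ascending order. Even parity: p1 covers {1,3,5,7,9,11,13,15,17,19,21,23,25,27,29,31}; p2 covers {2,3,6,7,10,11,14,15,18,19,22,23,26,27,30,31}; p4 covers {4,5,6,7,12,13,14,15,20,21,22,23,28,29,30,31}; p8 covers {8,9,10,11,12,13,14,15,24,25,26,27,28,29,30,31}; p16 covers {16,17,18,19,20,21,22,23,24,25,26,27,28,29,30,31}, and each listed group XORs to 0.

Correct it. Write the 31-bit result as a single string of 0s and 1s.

s1 (pos 1,3,5,7,9,11,13,15,17,19,21,23,25,27,29,31): 0⊕1⊕1⊕1⊕0⊕1⊕0⊕0⊕1⊕0⊕0⊕1⊕0⊕0⊕0⊕0 = 0
s2 (pos 2,3,6,7,10,11,14,15,18,19,22,23,26,27,30,31): 0⊕1⊕1⊕1⊕0⊕1⊕1⊕0⊕1⊕0⊕1⊕1⊕1⊕0⊕1⊕0 = 0
s4 (pos 4,5,6,7,12,13,14,15,20,21,22,23,28,29,30,31): 0⊕1⊕1⊕1⊕1⊕0⊕1⊕0⊕1⊕0⊕1⊕1⊕0⊕0⊕1⊕0 = 1
s8 (pos 8,9,10,11,12,13,14,15,24,25,26,27,28,29,30,31): 1⊕0⊕0⊕1⊕1⊕0⊕1⊕0⊕0⊕0⊕1⊕0⊕0⊕0⊕1⊕0 = 0
s16 (pos 16,17,18,19,20,21,22,23,24,25,26,27,28,29,30,31): 0⊕1⊕1⊕0⊕1⊕0⊕1⊕1⊕0⊕0⊕1⊕0⊕0⊕0⊕1⊕0 = 1
Syndrome s16…s1 = 10100 → error at position 20.
Flip position 20: 0010111100110100110101100100010 → 0010111100110100110001100100010

0010111100110100110001100100010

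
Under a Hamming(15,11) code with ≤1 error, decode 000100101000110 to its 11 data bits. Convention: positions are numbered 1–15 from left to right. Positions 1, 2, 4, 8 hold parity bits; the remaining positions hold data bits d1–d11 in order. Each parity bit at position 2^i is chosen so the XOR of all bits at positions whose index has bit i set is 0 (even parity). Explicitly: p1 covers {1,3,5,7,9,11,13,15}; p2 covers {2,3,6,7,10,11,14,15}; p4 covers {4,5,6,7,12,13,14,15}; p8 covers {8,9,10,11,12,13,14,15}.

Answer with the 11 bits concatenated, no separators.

s1 (pos 1,3,5,7,9,11,13,15): 0⊕0⊕0⊕1⊕1⊕0⊕1⊕0 = 1
s2 (pos 2,3,6,7,10,11,14,15): 0⊕0⊕0⊕1⊕0⊕0⊕1⊕0 = 0
s4 (pos 4,5,6,7,12,13,14,15): 1⊕0⊕0⊕1⊕0⊕1⊕1⊕0 = 0
s8 (pos 8,9,10,11,12,13,14,15): 0⊕1⊕0⊕0⊕0⊕1⊕1⊕0 = 1
Syndrome s8…s1 = 1001 → error at position 9.
Flip position 9: 000100101000110 → 000100100000110
Read data bits from positions 3,5,6,7,9,10,11,12,13,14,15: 00010000110

00010000110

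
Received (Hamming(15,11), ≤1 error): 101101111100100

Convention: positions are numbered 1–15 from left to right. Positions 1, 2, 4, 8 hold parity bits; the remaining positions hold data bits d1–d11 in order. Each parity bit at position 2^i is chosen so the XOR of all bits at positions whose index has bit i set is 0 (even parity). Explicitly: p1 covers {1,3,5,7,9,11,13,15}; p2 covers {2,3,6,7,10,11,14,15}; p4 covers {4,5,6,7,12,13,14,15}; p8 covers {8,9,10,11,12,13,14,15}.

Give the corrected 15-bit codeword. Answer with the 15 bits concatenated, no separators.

s1 (pos 1,3,5,7,9,11,13,15): 1⊕1⊕0⊕1⊕1⊕0⊕1⊕0 = 1
s2 (pos 2,3,6,7,10,11,14,15): 0⊕1⊕1⊕1⊕1⊕0⊕0⊕0 = 0
s4 (pos 4,5,6,7,12,13,14,15): 1⊕0⊕1⊕1⊕0⊕1⊕0⊕0 = 0
s8 (pos 8,9,10,11,12,13,14,15): 1⊕1⊕1⊕0⊕0⊕1⊕0⊕0 = 0
Syndrome s8…s1 = 0001 → error at position 1.
Flip position 1: 101101111100100 → 001101111100100

001101111100100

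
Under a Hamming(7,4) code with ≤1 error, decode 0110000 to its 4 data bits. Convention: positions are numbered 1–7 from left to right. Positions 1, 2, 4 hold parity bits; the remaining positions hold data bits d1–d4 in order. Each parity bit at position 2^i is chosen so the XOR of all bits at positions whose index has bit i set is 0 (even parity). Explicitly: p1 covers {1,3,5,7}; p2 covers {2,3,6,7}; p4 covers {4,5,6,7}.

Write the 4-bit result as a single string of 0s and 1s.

1000

s1 (pos 1,3,5,7): 0⊕1⊕0⊕0 = 1
s2 (pos 2,3,6,7): 1⊕1⊕0⊕0 = 0
s4 (pos 4,5,6,7): 0⊕0⊕0⊕0 = 0
Syndrome s4…s1 = 001 → error at position 1.
Flip position 1: 0110000 → 1110000
Read data bits from positions 3,5,6,7: 1000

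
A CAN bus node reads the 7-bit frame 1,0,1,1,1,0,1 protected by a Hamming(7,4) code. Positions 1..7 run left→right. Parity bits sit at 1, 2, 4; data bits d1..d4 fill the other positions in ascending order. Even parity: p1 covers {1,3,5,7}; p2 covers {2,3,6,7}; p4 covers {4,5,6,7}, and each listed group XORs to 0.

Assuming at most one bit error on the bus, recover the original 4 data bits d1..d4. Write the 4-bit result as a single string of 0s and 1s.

s1 (pos 1,3,5,7): 1⊕1⊕1⊕1 = 0
s2 (pos 2,3,6,7): 0⊕1⊕0⊕1 = 0
s4 (pos 4,5,6,7): 1⊕1⊕0⊕1 = 1
Syndrome s4…s1 = 100 → error at position 4.
Flip position 4: 1011101 → 1010101
Read data bits from positions 3,5,6,7: 1101

1101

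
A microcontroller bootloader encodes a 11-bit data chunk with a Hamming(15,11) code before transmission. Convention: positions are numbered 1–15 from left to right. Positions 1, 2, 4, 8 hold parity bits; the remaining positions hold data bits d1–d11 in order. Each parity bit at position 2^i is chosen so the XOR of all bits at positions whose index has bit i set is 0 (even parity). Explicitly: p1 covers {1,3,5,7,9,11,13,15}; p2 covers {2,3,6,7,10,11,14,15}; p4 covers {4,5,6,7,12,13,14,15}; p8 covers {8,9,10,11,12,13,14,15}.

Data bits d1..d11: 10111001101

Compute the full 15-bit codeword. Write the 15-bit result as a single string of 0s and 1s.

Place data at non-parity positions: p1 p2 1 p4 0 1 1 p8 1 0 0 1 1 0 1
p1 (pos 1,3,5,7,9,11,13,15): XOR of data positions = 1⊕0⊕1⊕1⊕0⊕1⊕1 = 1
p2 (pos 2,3,6,7,10,11,14,15): XOR of data positions = 1⊕1⊕1⊕0⊕0⊕0⊕1 = 0
p4 (pos 4,5,6,7,12,13,14,15): XOR of data positions = 0⊕1⊕1⊕1⊕1⊕0⊕1 = 1
p8 (pos 8,9,10,11,12,13,14,15): XOR of data positions = 1⊕0⊕0⊕1⊕1⊕0⊕1 = 0
Codeword: 101101101001101

101101101001101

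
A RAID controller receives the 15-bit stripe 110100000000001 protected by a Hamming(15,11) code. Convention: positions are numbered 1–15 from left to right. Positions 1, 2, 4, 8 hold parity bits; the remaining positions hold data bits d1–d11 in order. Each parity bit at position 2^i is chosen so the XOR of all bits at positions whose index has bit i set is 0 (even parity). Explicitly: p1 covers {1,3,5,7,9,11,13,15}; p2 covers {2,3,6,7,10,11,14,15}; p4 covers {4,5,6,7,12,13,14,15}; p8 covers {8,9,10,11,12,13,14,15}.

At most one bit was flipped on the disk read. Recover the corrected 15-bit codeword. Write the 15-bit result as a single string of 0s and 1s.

s1 (pos 1,3,5,7,9,11,13,15): 1⊕0⊕0⊕0⊕0⊕0⊕0⊕1 = 0
s2 (pos 2,3,6,7,10,11,14,15): 1⊕0⊕0⊕0⊕0⊕0⊕0⊕1 = 0
s4 (pos 4,5,6,7,12,13,14,15): 1⊕0⊕0⊕0⊕0⊕0⊕0⊕1 = 0
s8 (pos 8,9,10,11,12,13,14,15): 0⊕0⊕0⊕0⊕0⊕0⊕0⊕1 = 1
Syndrome s8…s1 = 1000 → error at position 8.
Flip position 8: 110100000000001 → 110100010000001

110100010000001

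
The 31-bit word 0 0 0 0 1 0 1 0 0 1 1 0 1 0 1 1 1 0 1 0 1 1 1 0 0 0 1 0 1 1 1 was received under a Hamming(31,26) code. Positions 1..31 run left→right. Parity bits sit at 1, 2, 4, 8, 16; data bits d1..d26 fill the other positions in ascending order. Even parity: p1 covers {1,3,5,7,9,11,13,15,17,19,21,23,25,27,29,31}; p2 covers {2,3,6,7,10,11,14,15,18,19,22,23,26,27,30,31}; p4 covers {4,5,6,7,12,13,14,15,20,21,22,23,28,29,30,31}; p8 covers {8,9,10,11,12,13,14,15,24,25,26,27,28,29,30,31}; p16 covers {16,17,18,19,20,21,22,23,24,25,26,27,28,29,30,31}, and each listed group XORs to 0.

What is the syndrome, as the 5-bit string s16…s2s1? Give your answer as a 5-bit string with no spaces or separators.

00000

s1 (pos 1,3,5,7,9,11,13,15,17,19,21,23,25,27,29,31): 0⊕0⊕1⊕1⊕0⊕1⊕1⊕1⊕1⊕1⊕1⊕1⊕0⊕1⊕1⊕1 = 0
s2 (pos 2,3,6,7,10,11,14,15,18,19,22,23,26,27,30,31): 0⊕0⊕0⊕1⊕1⊕1⊕0⊕1⊕0⊕1⊕1⊕1⊕0⊕1⊕1⊕1 = 0
s4 (pos 4,5,6,7,12,13,14,15,20,21,22,23,28,29,30,31): 0⊕1⊕0⊕1⊕0⊕1⊕0⊕1⊕0⊕1⊕1⊕1⊕0⊕1⊕1⊕1 = 0
s8 (pos 8,9,10,11,12,13,14,15,24,25,26,27,28,29,30,31): 0⊕0⊕1⊕1⊕0⊕1⊕0⊕1⊕0⊕0⊕0⊕1⊕0⊕1⊕1⊕1 = 0
s16 (pos 16,17,18,19,20,21,22,23,24,25,26,27,28,29,30,31): 1⊕1⊕0⊕1⊕0⊕1⊕1⊕1⊕0⊕0⊕0⊕1⊕0⊕1⊕1⊕1 = 0
Syndrome s16…s1 = 00000 → no error.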